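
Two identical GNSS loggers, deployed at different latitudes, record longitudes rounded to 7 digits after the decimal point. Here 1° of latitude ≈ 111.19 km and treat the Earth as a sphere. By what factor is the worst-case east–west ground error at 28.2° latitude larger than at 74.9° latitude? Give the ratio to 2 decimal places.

3.38

Rounding to 7 decimal places leaves the longitude within ±5e-08° of the true value.
At 28.2°: 5e-08° × 111190 × cos 28.2° = 5e-08 × 111190 × 0.8813 ≈ 0.0048996 m.
Error at 74.9° = 5e-08° × 111190 × cos 74.9° ≈ 0.0055595 × 0.2605 = 0.0014483 m.
Ratio: 0.0048996 / 0.0014483 = cos 28.2° / cos 74.9° ≈ 3.3831.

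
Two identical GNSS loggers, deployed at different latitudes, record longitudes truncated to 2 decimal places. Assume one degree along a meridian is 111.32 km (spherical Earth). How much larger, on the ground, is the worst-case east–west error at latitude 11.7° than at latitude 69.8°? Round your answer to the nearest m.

Truncating at 2 decimal places can drop up to a full unit in the last place, so the longitude may be off by as much as 0.01°.
At 11.7°: 0.01° × 111320 × cos 11.7° = 0.01 × 111320 × 0.9792 ≈ 1090.1 m.
At 69.8°: 0.01° × 111320 × cos 69.8° = 0.01 × 111320 × 0.3453 ≈ 384.39 m.
So the lower-latitude error exceeds the higher by 1090.1 − 384.39 = 705.68 m.

706 m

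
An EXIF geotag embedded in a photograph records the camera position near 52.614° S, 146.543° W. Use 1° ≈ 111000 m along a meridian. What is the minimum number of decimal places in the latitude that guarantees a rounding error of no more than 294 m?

3 decimal places

One degree of latitude covers 111000 m.
With N decimal places the half-ulp bound is 0.5·10⁻ᴺ°, or 0.5·10⁻ᴺ × 111000 m on the ground.
Need 0.5 × 111000 × 10⁻ᴺ ≤ 294 → 10⁻ᴺ ≤ 5.297e-03, so N ≥ 2.28.
N = 2 would give 555 m (too coarse); N = 3 gives 55.5 m ≤ 294 m.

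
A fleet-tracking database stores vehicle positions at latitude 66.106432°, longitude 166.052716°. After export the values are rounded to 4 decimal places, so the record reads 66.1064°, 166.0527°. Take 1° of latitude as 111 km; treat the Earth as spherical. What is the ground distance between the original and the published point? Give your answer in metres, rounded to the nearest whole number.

4 metres

Δlat = 66.106432 − 66.1064 = +0.000032°; Δlon = 166.052716 − 166.0527 = +0.000016°.
N–S: 0.000032° × 111000 m/° = 3.552 m.
E–W at 66.1064°: 0.000016° × 111000 × cos 66.1064° = 0.000016 × 111000 × 0.4050 ≈ 0.71935 m.
Hypotenuse of the two orthogonal shifts: √(3.552² + 0.71935²) = 3.62411 m.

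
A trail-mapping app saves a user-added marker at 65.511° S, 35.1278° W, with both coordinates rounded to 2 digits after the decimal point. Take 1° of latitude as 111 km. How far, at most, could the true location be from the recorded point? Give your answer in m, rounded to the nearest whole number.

601 m

Rounding to 2 decimal places leaves each coordinate within ±0.005° of the true value.
North–south component: 0.005° × 111000 = 555 m.
E–W at 65.511°: 0.005° × 111000 × cos 65.511° = 0.005 × 111000 × 0.4145 ≈ 230.058 m.
The two errors are perpendicular, so the maximum displacement is √(555² + 230.058²) ≈ 600.792 m.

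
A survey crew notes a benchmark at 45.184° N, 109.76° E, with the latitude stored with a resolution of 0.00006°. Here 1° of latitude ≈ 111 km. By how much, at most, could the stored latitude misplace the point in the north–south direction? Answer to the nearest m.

3 m

With a 0.00006° grid the true value lies within half a step, ±0.00006°/2 = ±3e-05°, of the stored one.
Along the meridian that is 3e-05° × 111000 m/° = 3.33 m.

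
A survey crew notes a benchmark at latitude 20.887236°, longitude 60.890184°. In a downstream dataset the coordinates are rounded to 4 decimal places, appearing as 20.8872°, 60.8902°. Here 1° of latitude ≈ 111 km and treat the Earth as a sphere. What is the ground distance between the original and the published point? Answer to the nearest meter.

Δlat = 20.887236 − 20.8872 = +0.000036°; Δlon = 60.890184 − 60.8902 = -0.000016°.
North–south shift: 0.000036 × 111000 = 3.996 m.
E–W at 20.8872°: -0.000016° × 111000 × cos 20.8872° = -0.000016 × 111000 × 0.9343 ≈ -1.65929 m.
Distance: √(3.996² + 1.65929²) ≈ 4.32681 m.

4 meters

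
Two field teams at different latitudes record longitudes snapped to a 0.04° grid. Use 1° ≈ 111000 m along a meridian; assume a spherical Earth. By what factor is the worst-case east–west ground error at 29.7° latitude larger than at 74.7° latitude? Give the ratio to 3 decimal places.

3.292

With a 0.04° grid the true value lies within half a step, ±0.04°/2 = ±0.02°, of the stored one.
Error at 29.7° = 0.02° × 111000 × cos 29.7° ≈ 2220 × 0.8686 = 1928.4 m.
At 74.7°: 0.02° × 111000 × cos 74.7° = 0.02 × 111000 × 0.2639 ≈ 585.8 m.
The ratio reduces to cos 29.7° / cos 74.7° = 0.8686/0.2639 ≈ 3.2919.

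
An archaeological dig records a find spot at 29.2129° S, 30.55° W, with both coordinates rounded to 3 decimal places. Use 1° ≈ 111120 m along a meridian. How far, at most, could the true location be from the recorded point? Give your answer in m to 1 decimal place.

Rounding to 3 decimal places leaves each coordinate within ±0.0005° of the true value.
N–S: 0.0005° × 111120 m/° = 55.56 m.
East–west component at 29.2129°: 0.0005° × 111120 × cos 29.2129° ≈ 0.0005 × 96986.9 ≈ 48.4934 m.
The two errors are perpendicular, so the maximum displacement is √(55.56² + 48.4934²) ≈ 73.7464 m.

73.7 m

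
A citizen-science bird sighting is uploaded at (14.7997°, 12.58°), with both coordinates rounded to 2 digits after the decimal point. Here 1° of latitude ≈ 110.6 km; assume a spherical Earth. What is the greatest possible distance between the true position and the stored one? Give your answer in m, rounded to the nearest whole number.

Rounding to 2 decimal places leaves each coordinate within ±0.005° of the true value.
N–S: 0.005° × 110600 m/° = 553 m.
Longitude error → 0.005 × 110600 × cos 14.7997° = 0.005 × 110600 × 0.9668 ≈ 534.654 m.
Worst case both components are at the extreme and orthogonal: √(553² + 534.654²) ≈ 769.197 m.

769 m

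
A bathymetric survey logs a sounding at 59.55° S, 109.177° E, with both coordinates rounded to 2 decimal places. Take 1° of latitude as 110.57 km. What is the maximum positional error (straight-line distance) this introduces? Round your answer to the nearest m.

Rounding to 2 decimal places leaves each coordinate within ±0.005° of the true value.
N–S: 0.005° × 110570 m/° = 552.85 m.
E–W at 59.55°: 0.005° × 110570 × cos 59.55° = 0.005 × 110570 × 0.5068 ≈ 280.177 m.
Worst case both components are at the extreme and orthogonal: √(552.85² + 280.177²) ≈ 619.792 m.

620 m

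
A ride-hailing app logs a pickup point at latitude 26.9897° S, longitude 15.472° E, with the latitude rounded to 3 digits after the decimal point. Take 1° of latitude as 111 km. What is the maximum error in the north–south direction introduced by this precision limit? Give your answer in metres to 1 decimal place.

Rounding to 3 decimal places leaves the latitude within ±0.0005° of the true value.
Along the meridian that is 0.0005° × 111000 m/° = 55.5 m.

55.5 metres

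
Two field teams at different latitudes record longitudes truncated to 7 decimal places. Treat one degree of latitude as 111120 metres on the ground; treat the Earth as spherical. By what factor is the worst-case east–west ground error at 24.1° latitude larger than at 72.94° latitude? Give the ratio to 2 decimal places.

Truncating at 7 decimal places can drop up to a full unit in the last place, so the longitude may be off by as much as 1e-07°.
At 24.1°: 1e-07° × 111120 × cos 24.1° = 1e-07 × 111120 × 0.9128 ≈ 0.010143 m.
At 72.94°: 1e-07° × 111120 × cos 72.94° = 1e-07 × 111120 × 0.2934 ≈ 0.00326 m.
The ratio reduces to cos 24.1° / cos 72.94° = 0.9128/0.2934 ≈ 3.1115.

3.11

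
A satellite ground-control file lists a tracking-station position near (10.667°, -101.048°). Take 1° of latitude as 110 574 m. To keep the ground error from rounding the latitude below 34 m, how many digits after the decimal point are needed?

4

One degree of latitude covers 110574 m.
N decimal places → at most half a unit in the last place, 0.5 × 10⁻ᴺ° = 110574/2 × 10⁻ᴺ m.
Setting 55287 × 10⁻ᴺ ≤ 34 gives 10ᴺ ≥ 1626, i.e. N ≥ 3.21.
N = 3 would give 55.3 m (too coarse); N = 4 gives 5.53 m ≤ 34 m.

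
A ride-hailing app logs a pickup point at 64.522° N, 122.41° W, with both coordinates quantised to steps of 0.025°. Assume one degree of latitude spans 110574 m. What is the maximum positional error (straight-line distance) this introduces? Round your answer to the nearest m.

With a 0.025° grid the true value lies within half a step, ±0.025°/2 = ±0.0125°, of the stored one.
North–south component: 0.0125° × 110574 = 1382.18 m.
E–W at 64.522°: 0.0125° × 110574 × cos 64.522° = 0.0125 × 110574 × 0.4302 ≈ 594.563 m.
Worst case both components are at the extreme and orthogonal: √(1382.18² + 594.563²) ≈ 1504.63 m.

1505 m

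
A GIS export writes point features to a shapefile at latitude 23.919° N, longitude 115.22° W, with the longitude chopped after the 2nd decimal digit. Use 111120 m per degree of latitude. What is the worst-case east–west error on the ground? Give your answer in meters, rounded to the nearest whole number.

Truncating at 2 decimal places can drop up to a full unit in the last place, so the longitude may be off by as much as 0.01°.
One degree of longitude at 23.919° is 111120 × cos 23.919° ≈ 111120 × 0.9141 = 101577 m.
So at most 0.01° × 101577 ≈ 1015.77 m east–west.

1016 meters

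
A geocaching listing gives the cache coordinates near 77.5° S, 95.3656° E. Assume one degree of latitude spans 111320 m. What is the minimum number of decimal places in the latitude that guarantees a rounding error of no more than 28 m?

One degree of latitude covers 111320 m.
With N decimal places the half-ulp bound is 0.5·10⁻ᴺ°, or 0.5·10⁻ᴺ × 111320 m on the ground.
Setting 55660 × 10⁻ᴺ ≤ 28 gives 10ᴺ ≥ 1988, i.e. N ≥ 3.30.
N = 3 would give 55.7 m (too coarse); N = 4 gives 5.57 m ≤ 28 m.

4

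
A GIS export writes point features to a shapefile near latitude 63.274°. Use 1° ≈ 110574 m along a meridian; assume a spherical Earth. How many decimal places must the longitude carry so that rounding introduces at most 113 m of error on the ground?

At 63.274° one degree of longitude covers 110574 × cos 63.274° ≈ 110574 × 0.4497 ≈ 49727.8 m.
With N decimal places the half-ulp bound is 0.5·10⁻ᴺ°, or 0.5·10⁻ᴺ × 49727.8 m on the ground.
Setting 24863.9 × 10⁻ᴺ ≤ 113 gives 10ᴺ ≥ 220, i.e. N ≥ 2.34.
At 2 places the error can reach 249 m, but 3 places keeps it to 24.9 m.

3 decimal places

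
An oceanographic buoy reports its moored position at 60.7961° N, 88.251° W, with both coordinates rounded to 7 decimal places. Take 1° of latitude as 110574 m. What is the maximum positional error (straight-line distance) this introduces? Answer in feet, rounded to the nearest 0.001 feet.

Rounding to 7 decimal places leaves each coordinate within ±5e-08° of the true value.
North–south component: 5e-08° × 110574 = 0.0055287 m.
Longitude error → 5e-08 × 110574 × cos 60.7961° = 5e-08 × 110574 × 0.4879 ≈ 0.00269756 m.
Combining orthogonally: (0.0055287² + 0.00269756²)^½ ≈ 0.00615169 m.
Converting: 0.00615169 m × 3.2808 ft/m ≈ 0.020183 ft.

0.020 feet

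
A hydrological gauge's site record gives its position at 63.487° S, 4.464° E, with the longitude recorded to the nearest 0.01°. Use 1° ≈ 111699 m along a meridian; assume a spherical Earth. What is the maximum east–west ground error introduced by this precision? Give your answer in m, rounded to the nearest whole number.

Rounding to 2 decimal places leaves the longitude within ±0.005° of the true value.
At latitude 63.487° a degree of longitude spans 111699 m × cos 63.487° = 111699 × 0.4464 ≈ 49862.5 m.
East–west error: 0.005° × 49862.5 m/° ≈ 249.313 m.

249 m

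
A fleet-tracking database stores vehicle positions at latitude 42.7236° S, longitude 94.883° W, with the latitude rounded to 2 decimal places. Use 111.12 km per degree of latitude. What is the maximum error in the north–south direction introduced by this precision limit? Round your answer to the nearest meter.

556 meters

Rounding to 2 decimal places leaves the latitude within ±0.005° of the true value.
Along the meridian that is 0.005° × 111120 m/° = 555.6 m.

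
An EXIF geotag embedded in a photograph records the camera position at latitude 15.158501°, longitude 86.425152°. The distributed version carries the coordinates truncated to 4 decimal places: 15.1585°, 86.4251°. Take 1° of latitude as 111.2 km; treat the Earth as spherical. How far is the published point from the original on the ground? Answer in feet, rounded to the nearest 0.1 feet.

The latitude changed by +0.000001° and the longitude by +0.000052°.
North–south shift: 0.000001 × 111200 = 0.1112 m.
East–west at this latitude: 0.000052° × 111200 × cos 15.1585° ≈ 0.000052 × 107331 = 5.58121 m.
Combined displacement = (0.1112² + 5.58121²)^½ ≈ 5.58232 m.
In feet: 5.58232 m ÷ 0.3048 ≈ 18.315 ft.

18.3 feet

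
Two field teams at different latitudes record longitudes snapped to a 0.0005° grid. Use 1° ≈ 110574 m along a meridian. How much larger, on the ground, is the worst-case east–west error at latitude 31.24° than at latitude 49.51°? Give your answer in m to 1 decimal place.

With a 0.0005° grid the true value lies within half a step, ±0.0005°/2 = ±0.00025°, of the stored one.
At 31.24°: 0.00025° × 110574 × cos 31.24° = 0.00025 × 110574 × 0.8550 ≈ 23.635 m.
At 49.51°: 0.00025° × 110574 × cos 49.51° = 0.00025 × 110574 × 0.6493 ≈ 17.949 m.
Difference: 23.635 − 17.949 = 5.6859 m.

5.7 m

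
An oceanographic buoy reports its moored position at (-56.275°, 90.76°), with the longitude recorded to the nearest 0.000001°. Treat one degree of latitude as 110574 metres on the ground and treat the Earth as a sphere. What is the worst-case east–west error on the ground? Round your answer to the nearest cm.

3 cm

Rounding to 6 decimal places leaves the longitude within ±5e-07° of the true value.
Parallels shrink by cos φ, so at 56.275° a degree of longitude is 110574 × 0.5552 ≈ 61391.5 m.
East–west error: 5e-07° × 61391.5 m/° ≈ 0.0306958 m.
That is 0.0306958 m = 3.0696 cm.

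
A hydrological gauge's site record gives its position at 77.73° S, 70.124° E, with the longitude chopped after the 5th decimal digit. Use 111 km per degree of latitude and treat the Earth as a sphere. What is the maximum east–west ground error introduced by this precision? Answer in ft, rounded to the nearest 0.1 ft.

0.8 ft

Truncating at 5 decimal places can drop up to a full unit in the last place, so the longitude may be off by as much as 1e-05°.
Parallels shrink by cos φ, so at 77.73° a degree of longitude is 111000 × 0.2125 ≈ 23589.6 m.
East–west error: 1e-05° × 23589.6 m/° ≈ 0.235896 m.
In feet: 0.235896 m ÷ 0.3048 ≈ 0.77394 ft.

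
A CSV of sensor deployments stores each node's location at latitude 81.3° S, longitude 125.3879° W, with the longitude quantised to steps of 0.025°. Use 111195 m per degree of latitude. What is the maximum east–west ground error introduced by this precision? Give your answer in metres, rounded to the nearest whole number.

210 metres

With a 0.025° grid the true value lies within half a step, ±0.025°/2 = ±0.0125°, of the stored one.
Parallels shrink by cos φ, so at 81.3° a degree of longitude is 111195 × 0.1513 ≈ 16819.4 m.
So at most 0.0125° × 16819.4 ≈ 210.243 m east–west.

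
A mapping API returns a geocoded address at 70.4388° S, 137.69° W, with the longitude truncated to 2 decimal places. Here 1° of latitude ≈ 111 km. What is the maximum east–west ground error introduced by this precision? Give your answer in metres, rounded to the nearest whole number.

372 metres

Truncating at 2 decimal places can drop up to a full unit in the last place, so the longitude may be off by as much as 0.01°.
One degree of longitude at 70.4388° is 111000 × cos 70.4388° ≈ 111000 × 0.3348 = 37164.3 m.
Maximum E–W displacement: 0.01 × 37164.3 = 371.643 m.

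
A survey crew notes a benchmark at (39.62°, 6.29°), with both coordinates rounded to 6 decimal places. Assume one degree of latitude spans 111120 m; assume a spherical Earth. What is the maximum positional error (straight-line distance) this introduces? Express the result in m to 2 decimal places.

0.07 m

Rounding to 6 decimal places leaves each coordinate within ±5e-07° of the true value.
N–S: 5e-07° × 111120 m/° = 0.05556 m.
Longitude error → 5e-07 × 111120 × cos 39.62° = 5e-07 × 111120 × 0.7703 ≈ 0.0427974 m.
The two errors are perpendicular, so the maximum displacement is √(0.05556² + 0.0427974²) ≈ 0.0701322 m.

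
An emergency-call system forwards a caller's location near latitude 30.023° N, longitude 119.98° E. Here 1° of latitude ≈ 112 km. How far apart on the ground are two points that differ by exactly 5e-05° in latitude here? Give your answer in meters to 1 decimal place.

5.6 meters

Along a meridian 5e-05° is 5e-05 × 112000 = 5.6 m.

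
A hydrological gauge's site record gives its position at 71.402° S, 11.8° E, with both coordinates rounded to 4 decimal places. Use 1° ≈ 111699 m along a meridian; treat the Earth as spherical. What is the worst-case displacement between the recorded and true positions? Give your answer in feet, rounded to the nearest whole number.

Rounding to 4 decimal places leaves each coordinate within ±5e-05° of the true value.
North–south component: 5e-05° × 111699 = 5.58495 m.
East–west component at 71.402°: 5e-05° × 111699 × cos 71.402° ≈ 5e-05 × 35623.7 ≈ 1.78119 m.
Worst case both components are at the extreme and orthogonal: √(5.58495² + 1.78119²) ≈ 5.86211 m.
In feet: 5.86211 m ÷ 0.3048 ≈ 19.233 ft.

19 feet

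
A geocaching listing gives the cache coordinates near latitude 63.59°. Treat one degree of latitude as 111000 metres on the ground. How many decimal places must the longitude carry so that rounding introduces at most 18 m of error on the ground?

At 63.59° one degree of longitude covers 111000 × cos 63.59° ≈ 111000 × 0.4448 ≈ 49371.9 m.
Rounding to N decimal places gives at most 0.5 × 10⁻ᴺ degrees of error, i.e. 0.5 × 10⁻ᴺ × 49371.9 m.
Setting 24685.9 × 10⁻ᴺ ≤ 18 gives 10ᴺ ≥ 1371, i.e. N ≥ 3.14.
At 3 places the error can reach 24.7 m, but 4 places keeps it to 2.47 m.

4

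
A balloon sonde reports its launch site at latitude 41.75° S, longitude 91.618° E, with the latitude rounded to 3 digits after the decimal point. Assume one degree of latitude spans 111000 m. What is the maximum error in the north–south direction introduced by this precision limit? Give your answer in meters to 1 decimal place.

55.5 meters

Rounding to 3 decimal places leaves the latitude within ±0.0005° of the true value.
So the N–S error is at most 0.0005 × 111000 = 55.5 m.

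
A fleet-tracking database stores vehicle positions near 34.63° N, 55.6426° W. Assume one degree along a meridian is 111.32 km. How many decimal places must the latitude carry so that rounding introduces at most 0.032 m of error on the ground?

One degree of latitude covers 111320 m.
With N decimal places the half-ulp bound is 0.5·10⁻ᴺ°, or 0.5·10⁻ᴺ × 111320 m on the ground.
Setting 55660 × 10⁻ᴺ ≤ 0.032 gives 10ᴺ ≥ 1.739e+06, i.e. N ≥ 6.24.
N = 6 would give 0.0557 m (too coarse); N = 7 gives 0.00557 m ≤ 0.032 m.

7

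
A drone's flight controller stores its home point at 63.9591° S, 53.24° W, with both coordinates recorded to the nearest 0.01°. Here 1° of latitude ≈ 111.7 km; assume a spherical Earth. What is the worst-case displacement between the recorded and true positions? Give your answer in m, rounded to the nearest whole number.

Rounding to 2 decimal places leaves each coordinate within ±0.005° of the true value.
Latitude error → 0.005 × 111700 = 558.5 m along the meridian.
E–W at 63.9591°: 0.005° × 111700 × cos 63.9591° = 0.005 × 111700 × 0.4390 ≈ 245.189 m.
Combining orthogonally: (558.5² + 245.189²)^½ ≈ 609.951 m.

610 m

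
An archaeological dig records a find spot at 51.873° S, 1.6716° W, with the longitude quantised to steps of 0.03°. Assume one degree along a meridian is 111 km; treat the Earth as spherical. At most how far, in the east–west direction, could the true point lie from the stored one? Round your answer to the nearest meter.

With a 0.03° grid the true value lies within half a step, ±0.03°/2 = ±0.015°, of the stored one.
Parallels shrink by cos φ, so at 51.873° a degree of longitude is 111000 × 0.6174 ≈ 68532.1 m.
Maximum E–W displacement: 0.015 × 68532.1 = 1027.98 m.

1028 meters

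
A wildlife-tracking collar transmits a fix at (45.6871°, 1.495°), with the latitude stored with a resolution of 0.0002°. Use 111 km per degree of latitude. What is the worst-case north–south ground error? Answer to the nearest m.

11 m

With a 0.0002° grid the true value lies within half a step, ±0.0002°/2 = ±0.0001°, of the stored one.
So the N–S error is at most 0.0001 × 111000 = 11.1 m.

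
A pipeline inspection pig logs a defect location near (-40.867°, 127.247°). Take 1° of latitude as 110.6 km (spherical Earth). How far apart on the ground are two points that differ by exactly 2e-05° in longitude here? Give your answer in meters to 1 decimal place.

At 40.867° a degree of longitude is 110600 × cos 40.867° ≈ 83639.1 m, so 2e-05° corresponds to 1.67278 m.

1.7 meters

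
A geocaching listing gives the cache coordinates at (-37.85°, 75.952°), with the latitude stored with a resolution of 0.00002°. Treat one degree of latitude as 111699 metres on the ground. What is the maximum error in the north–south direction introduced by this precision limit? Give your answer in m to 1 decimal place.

With a 0.00002° grid the true value lies within half a step, ±0.00002°/2 = ±1e-05°, of the stored one.
So the N–S error is at most 1e-05 × 111699 = 1.11699 m.

1.1 m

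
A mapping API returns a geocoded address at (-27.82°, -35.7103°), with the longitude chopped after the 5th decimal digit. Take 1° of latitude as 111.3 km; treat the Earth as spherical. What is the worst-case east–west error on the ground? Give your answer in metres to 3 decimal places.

Truncating at 5 decimal places can drop up to a full unit in the last place, so the longitude may be off by as much as 1e-05°.
Parallels shrink by cos φ, so at 27.82° a degree of longitude is 111300 × 0.8844 ≈ 98435.7 m.
East–west error: 1e-05° × 98435.7 m/° ≈ 0.984357 m.

0.984 metres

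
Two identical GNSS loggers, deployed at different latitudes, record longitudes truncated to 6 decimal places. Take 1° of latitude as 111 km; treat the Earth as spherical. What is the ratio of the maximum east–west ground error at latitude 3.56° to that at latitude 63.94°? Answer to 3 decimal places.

Truncating at 6 decimal places can drop up to a full unit in the last place, so the longitude may be off by as much as 1e-06°.
At 3.56°: 1e-06° × 111000 × cos 3.56° = 1e-06 × 111000 × 0.9981 ≈ 0.11079 m.
At 63.94°: 1e-06° × 111000 × cos 63.94° = 1e-06 × 111000 × 0.4393 ≈ 0.048764 m.
Ratio: 0.11079 / 0.048764 = cos 3.56° / cos 63.94° ≈ 2.2719.

2.272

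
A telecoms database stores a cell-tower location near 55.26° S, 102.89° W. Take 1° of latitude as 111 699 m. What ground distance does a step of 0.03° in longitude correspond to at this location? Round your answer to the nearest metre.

0.03° of longitude at 55.26° is 0.03 × 111699 × cos 55.26° ≈ 0.03 × 63652 = 1909.56 m.

1910 metres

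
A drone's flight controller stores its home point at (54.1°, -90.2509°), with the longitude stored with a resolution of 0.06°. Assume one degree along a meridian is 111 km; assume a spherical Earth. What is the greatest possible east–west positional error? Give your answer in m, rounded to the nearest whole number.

With a 0.06° grid the true value lies within half a step, ±0.06°/2 = ±0.03°, of the stored one.
At latitude 54.1° a degree of longitude spans 111000 m × cos 54.1° = 111000 × 0.5864 ≈ 65087.3 m.
Maximum E–W displacement: 0.03 × 65087.3 = 1952.62 m.

1953 m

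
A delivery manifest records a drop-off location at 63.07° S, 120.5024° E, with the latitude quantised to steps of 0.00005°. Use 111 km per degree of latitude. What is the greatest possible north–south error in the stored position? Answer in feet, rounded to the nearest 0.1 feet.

9.1 feet

With a 0.00005° grid the true value lies within half a step, ±0.00005°/2 = ±2.5e-05°, of the stored one.
So the N–S error is at most 2.5e-05 × 111000 = 2.775 m.
In feet: 2.775 m ÷ 0.3048 ≈ 9.1043 ft.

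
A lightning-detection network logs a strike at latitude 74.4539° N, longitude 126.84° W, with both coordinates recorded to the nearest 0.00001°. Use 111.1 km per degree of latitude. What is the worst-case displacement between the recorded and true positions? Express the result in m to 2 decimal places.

0.58 m

Rounding to 5 decimal places leaves each coordinate within ±5e-06° of the true value.
North–south component: 5e-06° × 111100 = 0.5555 m.
Longitude error → 5e-06 × 111100 × cos 74.4539° = 5e-06 × 111100 × 0.2680 ≈ 0.148882 m.
Worst case both components are at the extreme and orthogonal: √(0.5555² + 0.148882²) ≈ 0.575105 m.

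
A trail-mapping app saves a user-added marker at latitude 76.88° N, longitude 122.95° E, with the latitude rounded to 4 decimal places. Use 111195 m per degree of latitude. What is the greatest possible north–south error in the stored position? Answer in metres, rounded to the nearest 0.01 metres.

5.56 metres

Rounding to 4 decimal places leaves the latitude within ±5e-05° of the true value.
North–south distance: 5e-05° × 111195 m/° = 5.55975 m.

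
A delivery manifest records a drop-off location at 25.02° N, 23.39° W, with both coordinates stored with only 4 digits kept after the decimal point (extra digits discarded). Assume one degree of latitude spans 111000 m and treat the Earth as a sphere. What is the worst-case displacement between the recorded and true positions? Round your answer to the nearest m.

Truncating at 4 decimal places can drop up to a full unit in the last place, so each coordinate may be off by as much as 0.0001°.
North–south component: 0.0001° × 111000 = 11.1 m.
Longitude error → 0.0001 × 111000 × cos 25.02° = 0.0001 × 111000 × 0.9062 ≈ 10.0584 m.
Combining orthogonally: (11.1² + 10.0584²)^½ ≈ 14.9794 m.

15 m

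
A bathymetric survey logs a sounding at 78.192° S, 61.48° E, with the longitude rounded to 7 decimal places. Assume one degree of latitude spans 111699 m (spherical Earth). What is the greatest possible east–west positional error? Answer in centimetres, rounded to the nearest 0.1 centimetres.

0.1 centimetres

Rounding to 7 decimal places leaves the longitude within ±5e-08° of the true value.
At latitude 78.192° a degree of longitude spans 111699 m × cos 78.192° = 111699 × 0.2046 ≈ 22857.3 m.
So at most 5e-08° × 22857.3 ≈ 0.00114286 m east–west.
That is 0.00114286 m = 0.11429 cm.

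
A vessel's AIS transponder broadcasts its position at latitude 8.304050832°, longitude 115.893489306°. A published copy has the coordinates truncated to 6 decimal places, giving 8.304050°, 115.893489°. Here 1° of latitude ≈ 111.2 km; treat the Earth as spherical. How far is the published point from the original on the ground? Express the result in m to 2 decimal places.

0.10 m

Δlat = 8.304050832 − 8.304050 = +0.000000832°; Δlon = 115.893489306 − 115.893489 = +0.000000306°.
North–south shift: 0.000000832 × 111200 = 0.0925184 m.
E–W at 8.30405°: 0.000000306° × 111200 × cos 8.30405° = 0.000000306 × 111200 × 0.9895 ≈ 0.0336704 m.
Hypotenuse of the two orthogonal shifts: √(0.0925184² + 0.0336704²) = 0.0984548 m.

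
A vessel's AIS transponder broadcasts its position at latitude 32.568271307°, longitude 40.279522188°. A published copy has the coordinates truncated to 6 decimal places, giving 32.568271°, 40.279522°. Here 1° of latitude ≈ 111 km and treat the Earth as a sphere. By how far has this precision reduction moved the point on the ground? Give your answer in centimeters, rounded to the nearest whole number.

Δlat = 32.568271307 − 32.568271 = +0.000000307°; Δlon = 40.279522188 − 40.279522 = +0.000000188°.
North–south shift: 0.000000307 × 111000 = 0.034077 m.
East–west at this latitude: 0.000000188° × 111000 × cos 32.5683° ≈ 0.000000188 × 93545.3 = 0.0175865 m.
Combined displacement = (0.034077² + 0.0175865²)^½ ≈ 0.0383475 m.
That is 0.0383475 m = 3.8347 cm.

4 centimeters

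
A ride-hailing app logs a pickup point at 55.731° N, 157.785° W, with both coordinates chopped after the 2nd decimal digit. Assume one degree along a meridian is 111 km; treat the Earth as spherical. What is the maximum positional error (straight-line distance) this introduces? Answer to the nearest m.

Truncating at 2 decimal places can drop up to a full unit in the last place, so each coordinate may be off by as much as 0.01°.
Latitude error → 0.01 × 111000 = 1110 m along the meridian.
Longitude error → 0.01 × 111000 × cos 55.731° = 0.01 × 111000 × 0.5631 ≈ 625.018 m.
Worst case both components are at the extreme and orthogonal: √(1110² + 625.018²) ≈ 1273.87 m.

1274 m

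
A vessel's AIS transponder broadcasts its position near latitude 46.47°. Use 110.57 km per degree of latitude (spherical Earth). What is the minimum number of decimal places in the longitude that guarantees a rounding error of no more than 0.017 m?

At 46.47° one degree of longitude covers 110570 × cos 46.47° ≈ 110570 × 0.6887 ≈ 76153.4 m.
N decimal places → at most half a unit in the last place, 0.5 × 10⁻ᴺ° = 76153.4/2 × 10⁻ᴺ m.
Need 0.5 × 76153.4 × 10⁻ᴺ ≤ 0.017 → 10⁻ᴺ ≤ 4.465e-07, so N ≥ 6.35.
So 7 decimal places suffice (0.00381 m); 6 would allow up to 0.0381 m.

7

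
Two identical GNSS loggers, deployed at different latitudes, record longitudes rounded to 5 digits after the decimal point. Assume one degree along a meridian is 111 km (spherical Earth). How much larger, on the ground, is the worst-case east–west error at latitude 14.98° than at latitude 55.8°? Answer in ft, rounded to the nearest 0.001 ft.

0.736 ft

Rounding to 5 decimal places leaves the longitude within ±5e-06° of the true value.
Error at 14.98° = 5e-06° × 111000 × cos 14.98° ≈ 0.555 × 0.9660 = 0.53614 m.
Error at 55.8° = 5e-06° × 111000 × cos 55.8° ≈ 0.555 × 0.5621 = 0.31196 m.
So the lower-latitude error exceeds the higher by 0.53614 − 0.31196 = 0.22418 m.
In feet: 0.224183 m ÷ 0.3048 ≈ 0.73551 ft.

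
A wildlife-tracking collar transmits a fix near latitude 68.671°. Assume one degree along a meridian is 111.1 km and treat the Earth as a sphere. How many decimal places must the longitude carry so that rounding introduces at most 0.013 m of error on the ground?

At 68.671° one degree of longitude covers 111100 × cos 68.671° ≈ 111100 × 0.3637 ≈ 40409.6 m.
Rounding to N decimal places gives at most 0.5 × 10⁻ᴺ degrees of error, i.e. 0.5 × 10⁻ᴺ × 40409.6 m.
Need 0.5 × 40409.6 × 10⁻ᴺ ≤ 0.013 → 10⁻ᴺ ≤ 6.434e-07, so N ≥ 6.19.
N = 6 would give 0.0202 m (too coarse); N = 7 gives 0.00202 m ≤ 0.013 m.

7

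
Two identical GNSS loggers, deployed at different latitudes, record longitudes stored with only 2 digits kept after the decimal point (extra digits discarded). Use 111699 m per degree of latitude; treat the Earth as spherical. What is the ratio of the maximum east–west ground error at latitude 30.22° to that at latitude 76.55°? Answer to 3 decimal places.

3.715

Truncating at 2 decimal places can drop up to a full unit in the last place, so the longitude may be off by as much as 0.01°.
At 30.22°: 0.01° × 111699 × cos 30.22° = 0.01 × 111699 × 0.8641 ≈ 965.19 m.
At 76.55°: 0.01° × 111699 × cos 76.55° = 0.01 × 111699 × 0.2326 ≈ 259.81 m.
The ratio reduces to cos 30.22° / cos 76.55° = 0.8641/0.2326 ≈ 3.7150.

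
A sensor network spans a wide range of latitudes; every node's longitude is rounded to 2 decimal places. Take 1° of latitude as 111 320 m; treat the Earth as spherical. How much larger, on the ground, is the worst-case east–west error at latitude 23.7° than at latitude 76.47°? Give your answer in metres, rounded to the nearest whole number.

Rounding to 2 decimal places leaves the longitude within ±0.005° of the true value.
At 23.7°: 0.005° × 111320 × cos 23.7° = 0.005 × 111320 × 0.9157 ≈ 509.66 m.
At 76.47°: 0.005° × 111320 × cos 76.47° = 0.005 × 111320 × 0.2340 ≈ 130.22 m.
Difference: 509.66 − 130.22 = 379.44 m.

379 metres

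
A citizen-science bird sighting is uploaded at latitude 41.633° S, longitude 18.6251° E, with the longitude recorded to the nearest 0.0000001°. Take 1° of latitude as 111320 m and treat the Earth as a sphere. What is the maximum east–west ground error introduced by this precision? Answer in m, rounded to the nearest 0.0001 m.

Rounding to 7 decimal places leaves the longitude within ±5e-08° of the true value.
Parallels shrink by cos φ, so at 41.633° a degree of longitude is 111320 × 0.7474 ≈ 83202.3 m.
So at most 5e-08° × 83202.3 ≈ 0.00416012 m east–west.

0.0042 m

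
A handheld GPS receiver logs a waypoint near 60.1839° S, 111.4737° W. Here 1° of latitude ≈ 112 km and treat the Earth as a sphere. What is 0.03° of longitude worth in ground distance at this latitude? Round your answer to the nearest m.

One degree of longitude here spans 112000 × cos 60.1839° = 112000 × 0.4972 ≈ 55688.4 m; 0.03° of that is 1670.65 m.

1671 m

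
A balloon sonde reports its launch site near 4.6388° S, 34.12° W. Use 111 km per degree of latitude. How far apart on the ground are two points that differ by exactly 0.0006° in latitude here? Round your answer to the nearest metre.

67 metres

0.0006° × 111000 m/° = 66.6 m.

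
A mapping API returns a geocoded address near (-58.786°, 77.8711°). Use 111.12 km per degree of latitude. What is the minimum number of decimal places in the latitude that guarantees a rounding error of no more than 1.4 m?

One degree of latitude covers 111120 m.
With N decimal places the half-ulp bound is 0.5·10⁻ᴺ°, or 0.5·10⁻ᴺ × 111120 m on the ground.
Need 0.5 × 111120 × 10⁻ᴺ ≤ 1.4 → 10⁻ᴺ ≤ 2.520e-05, so N ≥ 4.60.
N = 4 would give 5.56 m (too coarse); N = 5 gives 0.556 m ≤ 1.4 m.

5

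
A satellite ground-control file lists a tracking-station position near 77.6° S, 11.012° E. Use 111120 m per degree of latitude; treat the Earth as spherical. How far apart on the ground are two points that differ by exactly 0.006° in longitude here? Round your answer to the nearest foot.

470 feet

One degree of longitude here spans 111120 × cos 77.6° = 111120 × 0.2147 ≈ 23861.4 m; 0.006° of that is 143.168 m.
In feet: 143.168 m ÷ 0.3048 ≈ 469.71 ft.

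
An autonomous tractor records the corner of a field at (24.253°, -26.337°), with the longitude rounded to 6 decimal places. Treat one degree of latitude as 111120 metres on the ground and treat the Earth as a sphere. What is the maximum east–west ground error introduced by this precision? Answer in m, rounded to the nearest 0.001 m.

0.051 m

Rounding to 6 decimal places leaves the longitude within ±5e-07° of the true value.
At latitude 24.253° a degree of longitude spans 111120 m × cos 24.253° = 111120 × 0.9117 ≈ 101313 m.
Maximum E–W displacement: 5e-07 × 101313 = 0.0506563 m.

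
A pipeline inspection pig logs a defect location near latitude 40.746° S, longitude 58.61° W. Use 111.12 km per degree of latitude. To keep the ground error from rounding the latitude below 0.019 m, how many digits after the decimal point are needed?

7 decimal places

One degree of latitude covers 111120 m.
Rounding to N decimal places gives at most 0.5 × 10⁻ᴺ degrees of error, i.e. 0.5 × 10⁻ᴺ × 111120 m.
Setting 55560 × 10⁻ᴺ ≤ 0.019 gives 10ᴺ ≥ 2.924e+06, i.e. N ≥ 6.47.
N = 6 would give 0.0556 m (too coarse); N = 7 gives 0.00556 m ≤ 0.019 m.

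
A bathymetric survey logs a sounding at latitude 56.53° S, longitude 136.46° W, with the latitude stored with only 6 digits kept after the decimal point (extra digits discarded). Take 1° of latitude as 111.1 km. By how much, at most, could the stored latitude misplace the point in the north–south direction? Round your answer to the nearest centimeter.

11 centimeters

Truncating at 6 decimal places can drop up to a full unit in the last place, so the latitude may be off by as much as 1e-06°.
North–south distance: 1e-06° × 111100 m/° = 0.1111 m.
That is 0.1111 m = 11.11 cm.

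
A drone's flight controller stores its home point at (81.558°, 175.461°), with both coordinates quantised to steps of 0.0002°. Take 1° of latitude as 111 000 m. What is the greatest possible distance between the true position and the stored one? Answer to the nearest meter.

With a 0.0002° grid the true value lies within half a step, ±0.0002°/2 = ±0.0001°, of the stored one.
North–south component: 0.0001° × 111000 = 11.1 m.
Longitude error → 0.0001 × 111000 × cos 81.558° = 0.0001 × 111000 × 0.1468 ≈ 1.62957 m.
Worst case both components are at the extreme and orthogonal: √(11.1² + 1.62957²) ≈ 11.219 m.

11 meters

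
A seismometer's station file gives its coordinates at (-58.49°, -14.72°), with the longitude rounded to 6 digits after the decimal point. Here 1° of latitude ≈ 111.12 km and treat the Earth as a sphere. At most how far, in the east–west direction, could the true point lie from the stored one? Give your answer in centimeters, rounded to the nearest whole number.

3 centimeters

Rounding to 6 decimal places leaves the longitude within ±5e-07° of the true value.
One degree of longitude at 58.49° is 111120 × cos 58.49° ≈ 111120 × 0.5226 = 58076.6 m.
East–west error: 5e-07° × 58076.6 m/° ≈ 0.0290383 m.
That is 0.0290383 m = 2.9038 cm.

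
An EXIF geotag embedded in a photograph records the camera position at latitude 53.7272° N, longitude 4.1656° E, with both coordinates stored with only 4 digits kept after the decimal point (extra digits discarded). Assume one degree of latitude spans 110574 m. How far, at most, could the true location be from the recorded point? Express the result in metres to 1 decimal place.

Truncating at 4 decimal places can drop up to a full unit in the last place, so each coordinate may be off by as much as 0.0001°.
North–south component: 0.0001° × 110574 = 11.0574 m.
Longitude error → 0.0001 × 110574 × cos 53.7272° = 0.0001 × 110574 × 0.5916 ≈ 6.5419 m.
The two errors are perpendicular, so the maximum displacement is √(11.0574² + 6.5419²) ≈ 12.8477 m.

12.8 metres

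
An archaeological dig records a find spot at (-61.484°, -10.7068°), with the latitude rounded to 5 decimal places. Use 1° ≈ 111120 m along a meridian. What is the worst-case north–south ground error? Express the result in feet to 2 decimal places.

1.82 feet

Rounding to 5 decimal places leaves the latitude within ±5e-06° of the true value.
North–south distance: 5e-06° × 111120 m/° = 0.5556 m.
Converting: 0.5556 m × 3.2808 ft/m ≈ 1.8228 ft.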